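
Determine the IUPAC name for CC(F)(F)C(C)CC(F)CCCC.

The parent chain contains 9 carbons (nonane).
The numbering direction is chosen so that the substituent locant set {2,2,3,5} is lower than {5,7,8,8} at the first point of difference.
That gives fluoro groups at C-2 (×2) and C-5; a methyl group at C-3.
The substituents are ordered alphabetically, ignoring any di-/tri- multipliers.
The name is 2,2,5-trifluoro-3-methylnonane.

2,2,5-trifluoro-3-methylnonane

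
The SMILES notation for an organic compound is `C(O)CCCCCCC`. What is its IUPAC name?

Counting along the main chain through the –OH group gives 8 carbons: the parent is octane.
The highest-priority functional group is an alcohol (–OH), so the name ends in -ol.
Choose the numbering such that numbering from this end puts the hydroxyl group at C-1 rather than C-8.
This places the hydroxyl at C-1.
Assembling the pieces gives octan-1-ol.

octan-1-ol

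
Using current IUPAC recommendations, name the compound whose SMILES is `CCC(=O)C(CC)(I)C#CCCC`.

4-ethyl-4-iodonon-5-yn-3-one

Counting along the main chain through the carbonyl and the multiple bond gives 9 carbons: the parent is nonane.
The principal characteristic group is a ketone (C=O on an internal carbon), named with the suffix -one.
There is one C≡C triple bond, indicated by the ending -yne.
Number the chain so that numbering from this end puts the carbonyl group at C-3 rather than C-7.
With this numbering: the carbonyl at C-3; the triple bond between C-5 and C-6; an ethyl group at C-4; an iodo group at C-4.
The substituents are ordered alphabetically, ignoring any di-/tri- multipliers.
Assembling the pieces gives 4-ethyl-4-iodonon-5-yn-3-one.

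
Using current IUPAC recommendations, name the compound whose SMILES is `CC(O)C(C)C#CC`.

The longest chain bearing the –OH group and the multiple bond is 6 carbons long (hexane).
The principal characteristic group is an alcohol (–OH), named with the suffix -ol.
The chain contains a C≡C triple bond, so the unsaturation ending is -yne.
Number the chain so that numbering from this end puts the hydroxyl group at C-2 rather than C-5.
That gives the hydroxyl at C-2; the triple bond between C-4 and C-5; a methyl group at C-3.
The name is 3-methylhex-4-yn-2-ol.

3-methylhex-4-yn-2-ol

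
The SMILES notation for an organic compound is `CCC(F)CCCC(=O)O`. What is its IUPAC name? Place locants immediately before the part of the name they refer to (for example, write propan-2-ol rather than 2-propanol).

5-fluoroheptanoic acid

Counting along the main chain through the –COOH group gives 7 carbons: the parent is heptane.
The highest-priority functional group is a carboxylic acid (terminal –COOH), so the name ends in -oic acid.
Choose the numbering such that the carboxylic acid carbon is C-1 by definition.
With this numbering: a fluoro group at C-5.
The name is 5-fluoroheptanoic acid.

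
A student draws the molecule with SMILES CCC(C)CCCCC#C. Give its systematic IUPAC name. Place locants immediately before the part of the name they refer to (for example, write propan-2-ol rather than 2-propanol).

7-methylnon-1-yne

The longest chain bearing the multiple bond is 9 carbons long (nonane).
A C≡C triple bond in the chain gives the infix -yne-.
The numbering direction is chosen so that numbering from this end puts the triple bond at C-1 rather than C-8.
This places the triple bond between C-1 and C-2; a methyl group at C-7.
Putting it together: 7-methylnon-1-yne.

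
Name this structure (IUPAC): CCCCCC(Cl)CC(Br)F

1-bromo-3-chloro-1-fluorooctane

The parent chain contains 8 carbons (octane).
The numbering direction is chosen so that the substituent locant set {1,1,3} is lower than {6,8,8} at the first point of difference.
That gives a bromo group at C-1; a chloro group at C-3; a fluoro group at C-1.
Prefixes are listed alphabetically: bromo, chloro, fluoro.
The name is 1-bromo-3-chloro-1-fluorooctane.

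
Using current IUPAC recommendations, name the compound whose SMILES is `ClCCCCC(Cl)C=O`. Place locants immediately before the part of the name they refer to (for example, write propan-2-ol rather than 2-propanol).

The longest chain bearing the –CHO group is 6 carbons long (hexane).
The principal characteristic group is an aldehyde (terminal –CHO), named with the suffix -al.
Number the chain so that the aldehyde carbon is C-1 by definition.
This places chloro groups at C-2 and C-6.
The name is 2,6-dichlorohexanal.

2,6-dichlorohexanal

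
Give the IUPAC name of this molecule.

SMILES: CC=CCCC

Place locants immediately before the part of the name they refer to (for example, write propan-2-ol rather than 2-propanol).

The longest chain bearing the multiple bond is 6 carbons long (hexane).
There is one C=C double bond, indicated by the ending -ene.
Number the chain so that numbering from this end puts the double bond at C-2 rather than C-4.
With this numbering: the double bond between C-2 and C-3.
The name is hex-2-ene.

hex-2-ene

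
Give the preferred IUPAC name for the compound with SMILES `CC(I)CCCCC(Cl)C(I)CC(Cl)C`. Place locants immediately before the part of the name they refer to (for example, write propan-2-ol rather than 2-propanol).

The longest carbon chain is 11 atoms: the parent is undecane.
Number the chain so that the substituent locant set {2,4,5,10} is lower than {2,7,8,10} at the first point of difference.
This places chloro groups at C-2 and C-5; iodo groups at C-4 and C-10.
Substituent prefixes are cited in alphabetical order (multiplying prefixes like di-/tri- are ignored for ordering).
Assembling the pieces gives 2,5-dichloro-4,10-diiodoundecane.

2,5-dichloro-4,10-diiodoundecane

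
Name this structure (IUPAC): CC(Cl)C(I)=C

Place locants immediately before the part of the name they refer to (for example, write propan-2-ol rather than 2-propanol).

The longest carbon chain that includes the multiple bond has 4 carbons, so the parent hydride is butane.
A C=C double bond in the chain gives the infix -ene-.
The numbering direction is chosen so that numbering from this end puts the double bond at C-1 rather than C-3.
This places the double bond between C-1 and C-2; a chloro group at C-3; an iodo group at C-2.
Substituent prefixes are cited in alphabetical order (multiplying prefixes like di-/tri- are ignored for ordering).
Putting it together: 3-chloro-2-iodobut-1-ene.

3-chloro-2-iodobut-1-ene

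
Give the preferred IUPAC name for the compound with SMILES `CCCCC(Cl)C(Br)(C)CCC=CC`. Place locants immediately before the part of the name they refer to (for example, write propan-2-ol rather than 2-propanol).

6-bromo-7-chloro-6-methylundec-2-ene

The longest chain bearing the multiple bond is 11 carbons long (undecane).
A C=C double bond in the chain gives the infix -ene-.
Choose the numbering such that numbering from this end puts the double bond at C-2 rather than C-9.
This places the double bond between C-2 and C-3; a bromo group at C-6; a chloro group at C-7; a methyl group at C-6.
Prefixes are listed alphabetically: bromo, chloro, methyl.
The name is 6-bromo-7-chloro-6-methylundec-2-ene.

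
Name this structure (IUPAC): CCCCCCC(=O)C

octan-2-one

The longest chain bearing the carbonyl is 8 carbons long (octane).
A ketone (C=O on an internal carbon) is the principal characteristic group, giving the suffix -one.
The numbering direction is chosen so that numbering from this end puts the carbonyl group at C-2 rather than C-7.
That gives the carbonyl at C-2.
Putting it together: octan-2-one.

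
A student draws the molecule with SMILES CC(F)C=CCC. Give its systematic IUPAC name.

2-fluorohex-3-ene

The longest carbon chain that includes the multiple bond has 6 carbons, so the parent hydride is hexane.
A C=C double bond in the chain gives the infix -ene-.
Number the chain so that the substituent locant set {2} is lower than {5} at the first point of difference.
That gives the double bond between C-3 and C-4; a fluoro group at C-2.
Assembling the pieces gives 2-fluorohex-3-ene.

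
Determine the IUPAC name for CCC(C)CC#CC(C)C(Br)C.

2-bromo-3,7-dimethylnon-4-yne

Counting along the main chain through the multiple bond gives 9 carbons: the parent is nonane.
A C≡C triple bond in the chain gives the infix -yne-.
Choose the numbering such that numbering from this end puts the triple bond at C-4 rather than C-5.
That gives the triple bond between C-4 and C-5; a bromo group at C-2; methyl groups at C-3 and C-7.
Substituent prefixes are cited in alphabetical order (multiplying prefixes like di-/tri- are ignored for ordering).
Putting it together: 2-bromo-3,7-dimethylnon-4-yne.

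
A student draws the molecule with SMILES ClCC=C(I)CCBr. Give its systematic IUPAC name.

5-bromo-1-chloro-3-iodopent-2-ene

The longest carbon chain that includes the multiple bond has 5 carbons, so the parent hydride is pentane.
A C=C double bond in the chain gives the infix -ene-.
The numbering direction is chosen so that numbering from this end puts the double bond at C-2 rather than C-3.
This places the double bond between C-2 and C-3; a bromo group at C-5; a chloro group at C-1; an iodo group at C-3.
Prefixes are listed alphabetically: bromo, chloro, iodo.
Assembling the pieces gives 5-bromo-1-chloro-3-iodopent-2-ene.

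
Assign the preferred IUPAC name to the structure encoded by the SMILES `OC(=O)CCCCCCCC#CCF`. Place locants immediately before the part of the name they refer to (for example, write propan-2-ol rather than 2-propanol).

11-fluoroundec-9-ynoic acid

The longest chain bearing the –COOH group and the multiple bond is 11 carbons long (undecane).
A carboxylic acid (terminal –COOH) is the principal characteristic group, giving the suffix -oic acid.
There is one C≡C triple bond, indicated by the ending -yne.
Choose the numbering such that the carboxylic acid carbon is C-1 by definition.
That gives the triple bond between C-9 and C-10; a fluoro group at C-11.
Assembling the pieces gives 11-fluoroundec-9-ynoic acid.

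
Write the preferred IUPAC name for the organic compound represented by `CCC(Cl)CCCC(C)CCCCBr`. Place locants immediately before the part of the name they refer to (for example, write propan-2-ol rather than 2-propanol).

The longest carbon chain is 11 atoms: the parent is undecane.
The numbering direction is chosen so that the substituent locant set {1,5,9} is lower than {3,7,11} at the first point of difference.
With this numbering: a bromo group at C-1; a chloro group at C-9; a methyl group at C-5.
Substituent prefixes are cited in alphabetical order (multiplying prefixes like di-/tri- are ignored for ordering).
Assembling the pieces gives 1-bromo-9-chloro-5-methylundecane.

1-bromo-9-chloro-5-methylundecane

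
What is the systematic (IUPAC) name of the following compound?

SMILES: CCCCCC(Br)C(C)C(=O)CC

5-bromo-4-methyldecan-3-one

Counting along the main chain through the carbonyl gives 10 carbons: the parent is decane.
The highest-priority functional group is a ketone (C=O on an internal carbon), so the name ends in -one.
The numbering direction is chosen so that numbering from this end puts the carbonyl group at C-3 rather than C-8.
This places the carbonyl at C-3; a bromo group at C-5; a methyl group at C-4.
Prefixes are listed alphabetically: bromo, methyl.
The name is 5-bromo-4-methyldecan-3-one.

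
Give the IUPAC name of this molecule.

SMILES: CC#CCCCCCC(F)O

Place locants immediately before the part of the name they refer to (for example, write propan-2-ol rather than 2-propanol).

1-fluoronon-7-yn-1-ol

The longest carbon chain that includes the –OH group and the multiple bond has 9 carbons, so the parent hydride is nonane.
The highest-priority functional group is an alcohol (–OH), so the name ends in -ol.
There is one C≡C triple bond, indicated by the ending -yne.
Number the chain so that numbering from this end puts the hydroxyl group at C-1 rather than C-9.
With this numbering: the hydroxyl at C-1; the triple bond between C-7 and C-8; a fluoro group at C-1.
Assembling the pieces gives 1-fluoronon-7-yn-1-ol.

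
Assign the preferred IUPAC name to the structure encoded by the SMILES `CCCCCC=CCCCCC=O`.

dodec-6-enal

Counting along the main chain through the –CHO group and the multiple bond gives 12 carbons: the parent is dodecane.
The principal characteristic group is an aldehyde (terminal –CHO), named with the suffix -al.
The chain contains a C=C double bond, so the unsaturation ending is -ene.
The numbering direction is chosen so that the aldehyde carbon is C-1 by definition.
With this numbering: the double bond between C-6 and C-7.
The name is dodec-6-enal.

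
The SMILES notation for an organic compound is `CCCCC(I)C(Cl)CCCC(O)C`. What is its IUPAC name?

6-chloro-7-iodoundecan-2-ol

The longest carbon chain that includes the –OH group has 11 carbons, so the parent hydride is undecane.
The principal characteristic group is an alcohol (–OH), named with the suffix -ol.
The numbering direction is chosen so that numbering from this end puts the hydroxyl group at C-2 rather than C-10.
With this numbering: the hydroxyl at C-2; a chloro group at C-6; an iodo group at C-7.
Substituent prefixes are cited in alphabetical order (multiplying prefixes like di-/tri- are ignored for ordering).
The name is 6-chloro-7-iodoundecan-2-ol.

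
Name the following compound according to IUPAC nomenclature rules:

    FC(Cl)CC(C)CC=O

Counting along the main chain through the –CHO group gives 5 carbons: the parent is pentane.
The principal characteristic group is an aldehyde (terminal –CHO), named with the suffix -al.
Number the chain so that the aldehyde carbon is C-1 by definition.
That gives a chloro group at C-5; a fluoro group at C-5; a methyl group at C-3.
The substituents are ordered alphabetically, ignoring any di-/tri- multipliers.
Putting it together: 5-chloro-5-fluoro-3-methylpentanal.

5-chloro-5-fluoro-3-methylpentanal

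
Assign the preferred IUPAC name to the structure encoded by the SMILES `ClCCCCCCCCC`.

The longest carbon chain is 9 atoms: the parent is nonane.
The numbering direction is chosen so that the substituent locant set {1} is lower than {9} at the first point of difference.
With this numbering: a chloro group at C-1.
The name is 1-chlorononane.

1-chlorononane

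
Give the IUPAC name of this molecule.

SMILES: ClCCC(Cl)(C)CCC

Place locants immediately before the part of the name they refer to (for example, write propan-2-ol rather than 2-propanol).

1,3-dichloro-3-methylhexane

The longest carbon chain is 6 atoms: the parent is hexane.
Number the chain so that the substituent locant set {1,3,3} is lower than {4,4,6} at the first point of difference.
This places chloro groups at C-1 and C-3; a methyl group at C-3.
Prefixes are listed alphabetically: chloro, methyl.
The name is 1,3-dichloro-3-methylhexane.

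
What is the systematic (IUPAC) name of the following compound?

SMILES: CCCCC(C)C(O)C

3-methylheptan-2-ol

Counting along the main chain through the –OH group gives 7 carbons: the parent is heptane.
The principal characteristic group is an alcohol (–OH), named with the suffix -ol.
Choose the numbering such that numbering from this end puts the hydroxyl group at C-2 rather than C-6.
With this numbering: the hydroxyl at C-2; a methyl group at C-3.
Putting it together: 3-methylheptan-2-ol.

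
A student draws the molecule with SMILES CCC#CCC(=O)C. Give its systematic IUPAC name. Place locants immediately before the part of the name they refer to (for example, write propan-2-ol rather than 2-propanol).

hept-4-yn-2-one

The longest carbon chain that includes the carbonyl and the multiple bond has 7 carbons, so the parent hydride is heptane.
A ketone (C=O on an internal carbon) is the principal characteristic group, giving the suffix -one.
There is one C≡C triple bond, indicated by the ending -yne.
Number the chain so that numbering from this end puts the carbonyl group at C-2 rather than C-6.
With this numbering: the carbonyl at C-2; the triple bond between C-4 and C-5.
The name is hept-4-yn-2-one.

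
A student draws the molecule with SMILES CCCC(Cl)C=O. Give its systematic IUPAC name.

The longest carbon chain that includes the –CHO group has 5 carbons, so the parent hydride is pentane.
The highest-priority functional group is an aldehyde (terminal –CHO), so the name ends in -al.
The numbering direction is chosen so that the aldehyde carbon is C-1 by definition.
With this numbering: a chloro group at C-2.
Assembling the pieces gives 2-chloropentanal.

2-chloropentanal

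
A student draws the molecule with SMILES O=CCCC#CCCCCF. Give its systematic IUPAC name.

The longest chain bearing the –CHO group and the multiple bond is 9 carbons long (nonane).
An aldehyde (terminal –CHO) is the principal characteristic group, giving the suffix -al.
A C≡C triple bond in the chain gives the infix -yne-.
Choose the numbering such that the aldehyde carbon is C-1 by definition.
This places the triple bond between C-4 and C-5; a fluoro group at C-9.
The name is 9-fluoronon-4-ynal.

9-fluoronon-4-ynal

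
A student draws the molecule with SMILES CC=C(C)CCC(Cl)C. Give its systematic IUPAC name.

The longest chain bearing the multiple bond is 7 carbons long (heptane).
A C=C double bond in the chain gives the infix -ene-.
Choose the numbering such that numbering from this end puts the double bond at C-2 rather than C-5.
This places the double bond between C-2 and C-3; a chloro group at C-6; a methyl group at C-3.
Substituent prefixes are cited in alphabetical order (multiplying prefixes like di-/tri- are ignored for ordering).
The name is 6-chloro-3-methylhept-2-ene.

6-chloro-3-methylhept-2-ene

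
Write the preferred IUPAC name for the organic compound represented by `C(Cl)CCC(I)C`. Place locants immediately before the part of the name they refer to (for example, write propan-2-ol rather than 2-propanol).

The longest continuous carbon chain has 5 atoms, so the parent hydride is pentane.
Number the chain so that the substituent locant set {1,4} is lower than {2,5} at the first point of difference.
That gives a chloro group at C-1; an iodo group at C-4.
Prefixes are listed alphabetically: chloro, iodo.
Putting it together: 1-chloro-4-iodopentane.

1-chloro-4-iodopentane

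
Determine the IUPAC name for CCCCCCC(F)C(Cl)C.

2-chloro-3-fluorononane

The longest carbon chain is 9 atoms: the parent is nonane.
The numbering direction is chosen so that the substituent locant set {2,3} is lower than {7,8} at the first point of difference.
That gives a chloro group at C-2; a fluoro group at C-3.
Prefixes are listed alphabetically: chloro, fluoro.
Putting it together: 2-chloro-3-fluorononane.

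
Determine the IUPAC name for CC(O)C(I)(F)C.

3-fluoro-3-iodobutan-2-ol

The longest chain bearing the –OH group is 4 carbons long (butane).
The highest-priority functional group is an alcohol (–OH), so the name ends in -ol.
Choose the numbering such that numbering from this end puts the hydroxyl group at C-2 rather than C-3.
This places the hydroxyl at C-2; a fluoro group at C-3; an iodo group at C-3.
Substituent prefixes are cited in alphabetical order (multiplying prefixes like di-/tri- are ignored for ordering).
Putting it together: 3-fluoro-3-iodobutan-2-ol.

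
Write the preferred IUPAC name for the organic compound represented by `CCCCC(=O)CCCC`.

The longest carbon chain that includes the carbonyl has 9 carbons, so the parent hydride is nonane.
A ketone (C=O on an internal carbon) is the principal characteristic group, giving the suffix -one.
Both numbering directions give the same locant set; either may be used.
With this numbering: the carbonyl at C-5.
Assembling the pieces gives nonan-5-one.

nonan-5-one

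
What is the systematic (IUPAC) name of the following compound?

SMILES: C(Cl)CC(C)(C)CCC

The longest carbon chain is 6 atoms: the parent is hexane.
Choose the numbering such that the substituent locant set {1,3,3} is lower than {4,4,6} at the first point of difference.
With this numbering: a chloro group at C-1; two methyl groups at C-3.
Substituent prefixes are cited in alphabetical order (multiplying prefixes like di-/tri- are ignored for ordering).
The name is 1-chloro-3,3-dimethylhexane.

1-chloro-3,3-dimethylhexane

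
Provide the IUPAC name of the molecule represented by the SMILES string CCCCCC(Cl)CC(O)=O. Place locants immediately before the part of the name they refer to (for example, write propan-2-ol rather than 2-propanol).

3-chlorooctanoic acid

Counting along the main chain through the –COOH group gives 8 carbons: the parent is octane.
The principal characteristic group is a carboxylic acid (terminal –COOH), named with the suffix -oic acid.
The numbering direction is chosen so that the carboxylic acid carbon is C-1 by definition.
With this numbering: a chloro group at C-3.
Assembling the pieces gives 3-chlorooctanoic acid.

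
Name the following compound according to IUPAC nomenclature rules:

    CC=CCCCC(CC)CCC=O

The longest chain bearing the –CHO group and the multiple bond is 10 carbons long (decane).
The highest-priority functional group is an aldehyde (terminal –CHO), so the name ends in -al.
The chain contains a C=C double bond, so the unsaturation ending is -ene.
The numbering direction is chosen so that the aldehyde carbon is C-1 by definition.
That gives the double bond between C-8 and C-9; an ethyl group at C-4.
Putting it together: 4-ethyldec-8-enal.

4-ethyldec-8-enal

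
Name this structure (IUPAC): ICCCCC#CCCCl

Counting along the main chain through the multiple bond gives 8 carbons: the parent is octane.
There is one C≡C triple bond, indicated by the ending -yne.
The numbering direction is chosen so that numbering from this end puts the triple bond at C-3 rather than C-5.
With this numbering: the triple bond between C-3 and C-4; a chloro group at C-1; an iodo group at C-8.
Substituent prefixes are cited in alphabetical order (multiplying prefixes like di-/tri- are ignored for ordering).
The name is 1-chloro-8-iodooct-3-yne.

1-chloro-8-iodooct-3-yne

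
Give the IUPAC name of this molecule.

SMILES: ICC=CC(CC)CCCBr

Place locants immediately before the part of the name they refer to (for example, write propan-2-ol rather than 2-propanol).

The longest carbon chain that includes the multiple bond has 7 carbons, so the parent hydride is heptane.
The chain contains a C=C double bond, so the unsaturation ending is -ene.
Choose the numbering such that numbering from this end puts the double bond at C-2 rather than C-5.
With this numbering: the double bond between C-2 and C-3; a bromo group at C-7; an ethyl group at C-4; an iodo group at C-1.
Substituent prefixes are cited in alphabetical order (multiplying prefixes like di-/tri- are ignored for ordering).
The name is 7-bromo-4-ethyl-1-iodohept-2-ene.

7-bromo-4-ethyl-1-iodohept-2-ene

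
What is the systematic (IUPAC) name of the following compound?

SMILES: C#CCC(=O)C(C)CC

5-methylhept-1-yn-4-one

The longest chain bearing the carbonyl and the multiple bond is 7 carbons long (heptane).
A ketone (C=O on an internal carbon) is the principal characteristic group, giving the suffix -one.
The chain contains a C≡C triple bond, so the unsaturation ending is -yne.
The numbering direction is chosen so that numbering from this end puts the triple bond at C-1 rather than C-6.
With this numbering: the carbonyl at C-4; the triple bond between C-1 and C-2; a methyl group at C-5.
The name is 5-methylhept-1-yn-4-one.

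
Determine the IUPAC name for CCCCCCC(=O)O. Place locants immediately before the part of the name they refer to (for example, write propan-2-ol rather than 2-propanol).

heptanoic acid

The longest chain bearing the –COOH group is 7 carbons long (heptane).
A carboxylic acid (terminal –COOH) is the principal characteristic group, giving the suffix -oic acid.
The numbering direction is chosen so that the carboxylic acid carbon is C-1 by definition.
The name is heptanoic acid.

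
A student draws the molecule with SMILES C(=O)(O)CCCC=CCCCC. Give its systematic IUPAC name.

The longest carbon chain that includes the –COOH group and the multiple bond has 10 carbons, so the parent hydride is decane.
The principal characteristic group is a carboxylic acid (terminal –COOH), named with the suffix -oic acid.
There is one C=C double bond, indicated by the ending -ene.
Choose the numbering such that the carboxylic acid carbon is C-1 by definition.
That gives the double bond between C-5 and C-6.
Assembling the pieces gives dec-5-enoic acid.

dec-5-enoic acid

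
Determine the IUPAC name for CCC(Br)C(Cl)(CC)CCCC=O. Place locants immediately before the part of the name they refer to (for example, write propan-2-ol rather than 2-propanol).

The longest chain bearing the –CHO group is 8 carbons long (octane).
An aldehyde (terminal –CHO) is the principal characteristic group, giving the suffix -al.
The numbering direction is chosen so that the aldehyde carbon is C-1 by definition.
With this numbering: a bromo group at C-6; a chloro group at C-5; an ethyl group at C-5.
Substituent prefixes are cited in alphabetical order (multiplying prefixes like di-/tri- are ignored for ordering).
Assembling the pieces gives 6-bromo-5-chloro-5-ethyloctanal.

6-bromo-5-chloro-5-ethyloctanal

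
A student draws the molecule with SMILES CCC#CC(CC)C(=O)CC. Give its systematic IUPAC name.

Counting along the main chain through the carbonyl and the multiple bond gives 8 carbons: the parent is octane.
The principal characteristic group is a ketone (C=O on an internal carbon), named with the suffix -one.
The chain contains a C≡C triple bond, so the unsaturation ending is -yne.
The numbering direction is chosen so that numbering from this end puts the carbonyl group at C-3 rather than C-6.
With this numbering: the carbonyl at C-3; the triple bond between C-5 and C-6; an ethyl group at C-4.
Putting it together: 4-ethyloct-5-yn-3-one.

4-ethyloct-5-yn-3-one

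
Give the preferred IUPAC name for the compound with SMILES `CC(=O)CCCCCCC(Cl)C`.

9-chlorodecan-2-one

Counting along the main chain through the carbonyl gives 10 carbons: the parent is decane.
The highest-priority functional group is a ketone (C=O on an internal carbon), so the name ends in -one.
The numbering direction is chosen so that numbering from this end puts the carbonyl group at C-2 rather than C-9.
That gives the carbonyl at C-2; a chloro group at C-9.
The name is 9-chlorodecan-2-one.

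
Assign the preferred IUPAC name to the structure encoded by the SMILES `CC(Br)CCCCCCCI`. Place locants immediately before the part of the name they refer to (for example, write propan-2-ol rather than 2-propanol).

8-bromo-1-iodononane

The longest carbon chain is 9 atoms: the parent is nonane.
Choose the numbering such that the substituent locant set {1,8} is lower than {2,9} at the first point of difference.
With this numbering: a bromo group at C-8; an iodo group at C-1.
Substituent prefixes are cited in alphabetical order (multiplying prefixes like di-/tri- are ignored for ordering).
Putting it together: 8-bromo-1-iodononane.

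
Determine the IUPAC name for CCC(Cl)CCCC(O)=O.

5-chloroheptanoic acid

The longest chain bearing the –COOH group is 7 carbons long (heptane).
The highest-priority functional group is a carboxylic acid (terminal –COOH), so the name ends in -oic acid.
Number the chain so that the carboxylic acid carbon is C-1 by definition.
That gives a chloro group at C-5.
Putting it together: 5-chloroheptanoic acid.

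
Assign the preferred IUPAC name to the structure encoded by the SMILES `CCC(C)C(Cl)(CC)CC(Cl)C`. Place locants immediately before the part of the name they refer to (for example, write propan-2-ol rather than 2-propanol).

2,4-dichloro-4-ethyl-5-methylheptane

The longest carbon chain is 7 atoms: the parent is heptane.
Number the chain so that the substituent locant set {2,4,4,5} is lower than {3,4,4,6} at the first point of difference.
This places chloro groups at C-2 and C-4; an ethyl group at C-4; a methyl group at C-5.
The substituents are ordered alphabetically, ignoring any di-/tri- multipliers.
Putting it together: 2,4-dichloro-4-ethyl-5-methylheptane.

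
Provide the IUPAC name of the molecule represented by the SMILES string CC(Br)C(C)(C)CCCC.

2-bromo-3,3-dimethylheptane

The parent chain contains 7 carbons (heptane).
The numbering direction is chosen so that the substituent locant set {2,3,3} is lower than {5,5,6} at the first point of difference.
With this numbering: a bromo group at C-2; two methyl groups at C-3.
Substituent prefixes are cited in alphabetical order (multiplying prefixes like di-/tri- are ignored for ordering).
The name is 2-bromo-3,3-dimethylheptane.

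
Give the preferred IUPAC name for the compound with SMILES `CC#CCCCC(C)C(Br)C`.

8-bromo-7-methylnon-2-yne

The longest chain bearing the multiple bond is 9 carbons long (nonane).
There is one C≡C triple bond, indicated by the ending -yne.
Number the chain so that numbering from this end puts the triple bond at C-2 rather than C-7.
That gives the triple bond between C-2 and C-3; a bromo group at C-8; a methyl group at C-7.
The substituents are ordered alphabetically, ignoring any di-/tri- multipliers.
Assembling the pieces gives 8-bromo-7-methylnon-2-yne.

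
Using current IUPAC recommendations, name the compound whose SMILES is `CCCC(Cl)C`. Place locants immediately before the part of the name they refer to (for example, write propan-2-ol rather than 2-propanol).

The parent chain contains 5 carbons (pentane).
Choose the numbering such that the substituent locant set {2} is lower than {4} at the first point of difference.
That gives a chloro group at C-2.
Assembling the pieces gives 2-chloropentane.

2-chloropentane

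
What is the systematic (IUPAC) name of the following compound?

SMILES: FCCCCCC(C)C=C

8-fluoro-3-methyloct-1-ene

The longest chain bearing the multiple bond is 8 carbons long (octane).
The chain contains a C=C double bond, so the unsaturation ending is -ene.
Number the chain so that numbering from this end puts the double bond at C-1 rather than C-7.
This places the double bond between C-1 and C-2; a fluoro group at C-8; a methyl group at C-3.
The substituents are ordered alphabetically, ignoring any di-/tri- multipliers.
Assembling the pieces gives 8-fluoro-3-methyloct-1-ene.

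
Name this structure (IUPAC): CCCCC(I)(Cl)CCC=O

Counting along the main chain through the –CHO group gives 8 carbons: the parent is octane.
The highest-priority functional group is an aldehyde (terminal –CHO), so the name ends in -al.
The numbering direction is chosen so that the aldehyde carbon is C-1 by definition.
This places a chloro group at C-4; an iodo group at C-4.
The substituents are ordered alphabetically, ignoring any di-/tri- multipliers.
The name is 4-chloro-4-iodooctanal.

4-chloro-4-iodooctanal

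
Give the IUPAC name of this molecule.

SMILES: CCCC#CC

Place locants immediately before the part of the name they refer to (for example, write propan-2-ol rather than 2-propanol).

The longest chain bearing the multiple bond is 6 carbons long (hexane).
The chain contains a C≡C triple bond, so the unsaturation ending is -yne.
The numbering direction is chosen so that numbering from this end puts the triple bond at C-2 rather than C-4.
With this numbering: the triple bond between C-2 and C-3.
Putting it together: hex-2-yne.

hex-2-yne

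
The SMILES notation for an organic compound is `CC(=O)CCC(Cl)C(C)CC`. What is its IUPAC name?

5-chloro-6-methyloctan-2-one

The longest chain bearing the carbonyl is 8 carbons long (octane).
A ketone (C=O on an internal carbon) is the principal characteristic group, giving the suffix -one.
The numbering direction is chosen so that numbering from this end puts the carbonyl group at C-2 rather than C-7.
That gives the carbonyl at C-2; a chloro group at C-5; a methyl group at C-6.
The substituents are ordered alphabetically, ignoring any di-/tri- multipliers.
Putting it together: 5-chloro-6-methyloctan-2-one.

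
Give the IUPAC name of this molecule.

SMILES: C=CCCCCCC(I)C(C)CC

Counting along the main chain through the multiple bond gives 11 carbons: the parent is undecane.
A C=C double bond in the chain gives the infix -ene-.
Number the chain so that numbering from this end puts the double bond at C-1 rather than C-10.
With this numbering: the double bond between C-1 and C-2; an iodo group at C-8; a methyl group at C-9.
Substituent prefixes are cited in alphabetical order (multiplying prefixes like di-/tri- are ignored for ordering).
The name is 8-iodo-9-methylundec-1-ene.

8-iodo-9-methylundec-1-ene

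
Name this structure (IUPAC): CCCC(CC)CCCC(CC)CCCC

4,8-diethyldodecane

The longest carbon chain is 12 atoms: the parent is dodecane.
Number the chain so that the substituent locant set {4,8} is lower than {5,9} at the first point of difference.
This places ethyl groups at C-4 and C-8.
The name is 4,8-diethyldodecane.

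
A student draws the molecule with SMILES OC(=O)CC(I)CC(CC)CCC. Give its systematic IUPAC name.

5-ethyl-3-iodooctanoic acid

The longest chain bearing the –COOH group is 8 carbons long (octane).
A carboxylic acid (terminal –COOH) is the principal characteristic group, giving the suffix -oic acid.
Choose the numbering such that the carboxylic acid carbon is C-1 by definition.
This places an ethyl group at C-5; an iodo group at C-3.
The substituents are ordered alphabetically, ignoring any di-/tri- multipliers.
The name is 5-ethyl-3-iodooctanoic acid.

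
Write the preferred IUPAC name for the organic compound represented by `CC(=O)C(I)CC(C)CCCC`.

3-iodo-5-methylnonan-2-one

Counting along the main chain through the carbonyl gives 9 carbons: the parent is nonane.
A ketone (C=O on an internal carbon) is the principal characteristic group, giving the suffix -one.
The numbering direction is chosen so that numbering from this end puts the carbonyl group at C-2 rather than C-8.
This places the carbonyl at C-2; an iodo group at C-3; a methyl group at C-5.
Prefixes are listed alphabetically: iodo, methyl.
Putting it together: 3-iodo-5-methylnonan-2-one.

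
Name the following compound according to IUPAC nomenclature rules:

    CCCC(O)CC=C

hept-1-en-4-ol

Counting along the main chain through the –OH group and the multiple bond gives 7 carbons: the parent is heptane.
The highest-priority functional group is an alcohol (–OH), so the name ends in -ol.
There is one C=C double bond, indicated by the ending -ene.
Choose the numbering such that numbering from this end puts the double bond at C-1 rather than C-6.
That gives the hydroxyl at C-4; the double bond between C-1 and C-2.
Assembling the pieces gives hept-1-en-4-ol.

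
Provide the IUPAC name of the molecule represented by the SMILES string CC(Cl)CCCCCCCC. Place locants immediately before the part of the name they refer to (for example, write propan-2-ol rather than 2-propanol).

The parent chain contains 10 carbons (decane).
Number the chain so that the substituent locant set {2} is lower than {9} at the first point of difference.
That gives a chloro group at C-2.
Putting it together: 2-chlorodecane.

2-chlorodecane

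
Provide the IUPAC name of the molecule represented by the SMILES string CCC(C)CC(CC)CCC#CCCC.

The longest carbon chain that includes the multiple bond has 12 carbons, so the parent hydride is dodecane.
There is one C≡C triple bond, indicated by the ending -yne.
The numbering direction is chosen so that numbering from this end puts the triple bond at C-4 rather than C-8.
That gives the triple bond between C-4 and C-5; an ethyl group at C-8; a methyl group at C-10.
The substituents are ordered alphabetically, ignoring any di-/tri- multipliers.
Assembling the pieces gives 8-ethyl-10-methyldodec-4-yne.

8-ethyl-10-methyldodec-4-yne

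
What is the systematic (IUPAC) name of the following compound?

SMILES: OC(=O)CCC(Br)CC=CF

4-bromo-7-fluorohept-6-enoic acid

The longest carbon chain that includes the –COOH group and the multiple bond has 7 carbons, so the parent hydride is heptane.
The principal characteristic group is a carboxylic acid (terminal –COOH), named with the suffix -oic acid.
There is one C=C double bond, indicated by the ending -ene.
Choose the numbering such that the carboxylic acid carbon is C-1 by definition.
With this numbering: the double bond between C-6 and C-7; a bromo group at C-4; a fluoro group at C-7.
The substituents are ordered alphabetically, ignoring any di-/tri- multipliers.
Assembling the pieces gives 4-bromo-7-fluorohept-6-enoic acid.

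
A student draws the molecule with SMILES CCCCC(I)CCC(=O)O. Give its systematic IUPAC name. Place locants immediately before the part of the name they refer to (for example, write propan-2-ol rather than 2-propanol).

The longest carbon chain that includes the –COOH group has 8 carbons, so the parent hydride is octane.
A carboxylic acid (terminal –COOH) is the principal characteristic group, giving the suffix -oic acid.
The numbering direction is chosen so that the carboxylic acid carbon is C-1 by definition.
This places an iodo group at C-4.
The name is 4-iodooctanoic acid.

4-iodooctanoic acid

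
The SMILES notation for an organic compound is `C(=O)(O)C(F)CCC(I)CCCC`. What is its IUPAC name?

2-fluoro-5-iodononanoic acid

The longest chain bearing the –COOH group is 9 carbons long (nonane).
The principal characteristic group is a carboxylic acid (terminal –COOH), named with the suffix -oic acid.
Choose the numbering such that the carboxylic acid carbon is C-1 by definition.
This places a fluoro group at C-2; an iodo group at C-5.
The substituents are ordered alphabetically, ignoring any di-/tri- multipliers.
Assembling the pieces gives 2-fluoro-5-iodononanoic acid.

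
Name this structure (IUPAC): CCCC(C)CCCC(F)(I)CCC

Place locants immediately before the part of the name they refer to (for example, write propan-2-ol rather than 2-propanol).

The longest continuous carbon chain has 11 atoms, so the parent hydride is undecane.
Choose the numbering such that the substituent locant set {4,4,8} is lower than {4,8,8} at the first point of difference.
This places a fluoro group at C-4; an iodo group at C-4; a methyl group at C-8.
Substituent prefixes are cited in alphabetical order (multiplying prefixes like di-/tri- are ignored for ordering).
Assembling the pieces gives 4-fluoro-4-iodo-8-methylundecane.

4-fluoro-4-iodo-8-methylundecane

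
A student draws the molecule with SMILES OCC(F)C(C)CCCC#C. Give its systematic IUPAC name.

2-fluoro-3-methyloct-7-yn-1-ol

Counting along the main chain through the –OH group and the multiple bond gives 8 carbons: the parent is octane.
An alcohol (–OH) is the principal characteristic group, giving the suffix -ol.
There is one C≡C triple bond, indicated by the ending -yne.
The numbering direction is chosen so that numbering from this end puts the hydroxyl group at C-1 rather than C-8.
This places the hydroxyl at C-1; the triple bond between C-7 and C-8; a fluoro group at C-2; a methyl group at C-3.
Substituent prefixes are cited in alphabetical order (multiplying prefixes like di-/tri- are ignored for ordering).
Assembling the pieces gives 2-fluoro-3-methyloct-7-yn-1-ol.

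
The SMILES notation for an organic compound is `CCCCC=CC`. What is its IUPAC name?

The longest carbon chain that includes the multiple bond has 7 carbons, so the parent hydride is heptane.
The chain contains a C=C double bond, so the unsaturation ending is -ene.
The numbering direction is chosen so that numbering from this end puts the double bond at C-2 rather than C-5.
That gives the double bond between C-2 and C-3.
Putting it together: hept-2-ene.

hept-2-ene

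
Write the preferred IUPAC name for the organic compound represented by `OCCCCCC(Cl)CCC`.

6-chlorononan-1-ol

Counting along the main chain through the –OH group gives 9 carbons: the parent is nonane.
The principal characteristic group is an alcohol (–OH), named with the suffix -ol.
Choose the numbering such that numbering from this end puts the hydroxyl group at C-1 rather than C-9.
With this numbering: the hydroxyl at C-1; a chloro group at C-6.
The name is 6-chlorononan-1-ol.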